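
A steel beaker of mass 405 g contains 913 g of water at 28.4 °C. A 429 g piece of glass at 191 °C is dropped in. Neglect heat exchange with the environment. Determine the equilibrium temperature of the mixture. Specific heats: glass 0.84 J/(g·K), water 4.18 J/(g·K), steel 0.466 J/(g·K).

Conservation of energy gives ΣQ = 0:
429·0.84·(T − 191) + 913·4.18·(T − 28.4) + 405·0.466·(T − 28.4) = 0
360.36(T − 191) + 3816.3(T − 28.4) + 188.73(T − 28.4) = 0
4365.4 T = 182573
T = 182573 / 4365.4 = 41.8 °C

T_f ≈ 41.8 °C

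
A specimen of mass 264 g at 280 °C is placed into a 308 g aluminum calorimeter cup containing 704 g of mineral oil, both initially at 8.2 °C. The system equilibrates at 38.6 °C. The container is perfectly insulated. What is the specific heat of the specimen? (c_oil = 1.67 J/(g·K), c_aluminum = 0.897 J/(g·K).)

Conservation of energy gives ΣQ = 0:
264×c×(38.6 − 280) + 704×1.67×(38.6 − 8.2) + 308×0.897×(38.6 − 8.2) = 0
-63730 c = -44139
c = -44139/-63730 ≈ 0.6926 J/(g·K)

c ≈ 0.693 J/(g·K)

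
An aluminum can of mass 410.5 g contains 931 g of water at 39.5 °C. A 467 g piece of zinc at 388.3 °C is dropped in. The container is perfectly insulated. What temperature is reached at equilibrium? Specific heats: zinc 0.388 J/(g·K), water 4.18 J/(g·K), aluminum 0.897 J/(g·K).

T_f ≈ 53.7 °C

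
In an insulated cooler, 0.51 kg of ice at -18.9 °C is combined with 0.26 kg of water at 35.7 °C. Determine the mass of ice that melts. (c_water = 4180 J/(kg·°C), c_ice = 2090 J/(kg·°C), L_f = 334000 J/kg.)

m_melted ≈ 0.0558 kg

Cooling the water to 0 °C releases 0.26·4180·35.7 = 38799 J.
Of that, 0.51·2090·18.9 = 20146 J goes to bring the ice to 0 °C, leaving 18653 J.
Melting all 0.51 kg of ice would need 0.51·334000 = 170340 J.
18653 J < 170340 J, so only part of the ice melts and the system sits at 0 °C.
m_melted·334000 = 18653  ⇒  m_melted ≈ 0.05585 kg.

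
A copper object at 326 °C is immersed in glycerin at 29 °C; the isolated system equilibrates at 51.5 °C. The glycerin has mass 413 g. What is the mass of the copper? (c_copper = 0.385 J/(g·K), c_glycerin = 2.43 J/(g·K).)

m ≈ 214 g

Heat lost by the copper = heat gained by the glycerin:
m·0.385·(326 − 51.5) = 413·2.43·(51.5 − 29)
105.68 m = 22581  ⇒  m ≈ 213.7 g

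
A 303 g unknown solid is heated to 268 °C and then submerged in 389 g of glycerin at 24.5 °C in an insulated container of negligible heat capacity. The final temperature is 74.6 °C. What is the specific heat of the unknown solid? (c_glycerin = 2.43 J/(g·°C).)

Setting the total heat transfer to zero:
303×c×(74.6 − 268) + 389×2.43×(74.6 − 24.5) = 0
-58600 c = -47358
c = -47358/-58600 ≈ 0.8082 J/(g·°C)

c ≈ 0.808 J/(g·°C)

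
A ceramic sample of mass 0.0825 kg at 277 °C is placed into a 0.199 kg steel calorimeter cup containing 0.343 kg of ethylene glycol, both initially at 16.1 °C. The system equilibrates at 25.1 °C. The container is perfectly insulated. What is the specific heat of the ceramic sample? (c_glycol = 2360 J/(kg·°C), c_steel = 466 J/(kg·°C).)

c ≈ 391 J/(kg·°C)

Energy conservation, ΣQ = 0:
0.0825·c·(25.1 − 277) + 0.343·2360·(25.1 − 16.1) + 0.199·466·(25.1 − 16.1) = 0
-20.78 c = -8119.9
c = -8119.9/-20.78 ≈ 390.7 J/(kg·°C)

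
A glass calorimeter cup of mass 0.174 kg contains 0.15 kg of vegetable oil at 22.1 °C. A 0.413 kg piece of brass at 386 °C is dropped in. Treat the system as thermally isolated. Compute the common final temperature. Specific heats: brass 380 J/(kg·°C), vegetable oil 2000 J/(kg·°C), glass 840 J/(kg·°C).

Net heat exchanged in the isolated system is zero:
0.413×380×(T − 386) + 0.15×2000×(T − 22.1) + 0.174×840×(T − 22.1) = 0
156.94(T − 386) + 300(T − 22.1) + 146.16(T − 22.1) = 0
(156.94 + 300 + 146.16) T = 156.94×386 + 300×22.1 + 146.16×22.1
T ≈ 116.79 °C

T_f ≈ 116.8 °C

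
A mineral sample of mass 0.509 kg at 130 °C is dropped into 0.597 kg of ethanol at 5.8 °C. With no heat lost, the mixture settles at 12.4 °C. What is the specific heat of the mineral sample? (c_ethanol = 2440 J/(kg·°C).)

m_s c (T_s − T_f) = m_ethanol c_ethanol (T_f − T_0):
0.509·c·(130 − 12.4) = 0.597·2440·(12.4 − 5.8)
59.86 c = 9614.1  ⇒  c ≈ 160.6 J/(kg·°C)

c ≈ 161 J/(kg·°C)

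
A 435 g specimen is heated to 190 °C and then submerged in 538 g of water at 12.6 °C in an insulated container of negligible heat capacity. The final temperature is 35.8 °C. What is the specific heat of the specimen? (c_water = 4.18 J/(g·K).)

c ≈ 0.778 J/(g·K)

Conservation of energy gives ΣQ = 0:
435×c×(35.8 − 190) + 538×4.18×(35.8 − 12.6) = 0
-67077 c = -52173
c = -52173/-67077 ≈ 0.7778 J/(g·K)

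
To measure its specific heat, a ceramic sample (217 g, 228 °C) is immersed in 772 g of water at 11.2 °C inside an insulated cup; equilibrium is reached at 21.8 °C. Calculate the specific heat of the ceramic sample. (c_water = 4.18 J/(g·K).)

Let T be the final temperature. ΣQ_i = 0:
217×c×(21.8 − 228) + 772×4.18×(21.8 − 11.2) = 0
-44745 c = -34206
c = -34206/-44745 ≈ 0.7645 J/(g·K)

c ≈ 0.764 J/(g·K)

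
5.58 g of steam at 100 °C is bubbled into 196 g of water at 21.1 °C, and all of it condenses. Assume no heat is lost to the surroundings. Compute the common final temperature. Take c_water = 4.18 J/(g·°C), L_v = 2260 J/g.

T_f ≈ 38.3 °C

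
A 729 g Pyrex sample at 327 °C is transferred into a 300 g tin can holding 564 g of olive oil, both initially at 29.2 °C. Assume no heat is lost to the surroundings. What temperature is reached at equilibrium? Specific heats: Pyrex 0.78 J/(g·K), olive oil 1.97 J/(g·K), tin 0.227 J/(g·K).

T_f ≈ 126.1 °C

With ΣQ=0 the equilibrium temperature is the m·c-weighted mean:
T_f = (568.62×327 + 1111.1×29.2 + 68.1×29.2) / (568.62 + 1111.1 + 68.1)
    = 220371 / 1747.8 ≈ 126.08 °C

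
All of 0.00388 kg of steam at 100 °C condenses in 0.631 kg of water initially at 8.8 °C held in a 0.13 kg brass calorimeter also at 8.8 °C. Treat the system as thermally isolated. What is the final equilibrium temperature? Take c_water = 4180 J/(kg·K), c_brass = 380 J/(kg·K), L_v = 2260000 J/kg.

Energy conservation, ΣQ = 0:
condense steam: −0.00388·2260000 = −8768.8
  condensate cools 100→T: 0.00388·4180·(T − 100) = 16.22(T − 100)
  water warms: 0.631·4180·(T − 8.8) = 2637.6(T − 8.8)
  cup: 49.4(T − 8.8)
2703.2 T = 8768.8 + 1621.8 + 23645 = 34036
T ≈ 12.59 °C — below 100 °C, confirming all the steam condensed.

T_f ≈ 12.6 °C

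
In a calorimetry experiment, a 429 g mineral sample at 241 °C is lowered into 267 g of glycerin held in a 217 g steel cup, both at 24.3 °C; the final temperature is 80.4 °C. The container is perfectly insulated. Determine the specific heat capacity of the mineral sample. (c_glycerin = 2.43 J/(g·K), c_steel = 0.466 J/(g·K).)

c ≈ 0.611 J/(g·K)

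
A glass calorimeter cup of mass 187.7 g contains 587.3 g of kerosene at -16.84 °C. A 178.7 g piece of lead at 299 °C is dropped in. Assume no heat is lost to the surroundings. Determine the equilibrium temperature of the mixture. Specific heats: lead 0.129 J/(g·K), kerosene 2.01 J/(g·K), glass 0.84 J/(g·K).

T_f ≈ -11.5 °C

T_f = Σ m_i c_i T_i / Σ m_i c_i:
T_f = (23.05×299 + 1180.5×(-16.84) + 157.67×(-16.84)) / (23.05 + 1180.5 + 157.67)
    = -15642 / 1361.2 ≈ -11.49 °C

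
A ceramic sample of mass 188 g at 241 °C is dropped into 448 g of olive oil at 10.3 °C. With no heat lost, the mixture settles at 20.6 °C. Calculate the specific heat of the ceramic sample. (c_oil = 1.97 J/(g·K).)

c ≈ 0.219 J/(g·K)

Taking heat into each body as positive, Σ m c ΔT = 0:
188·c·(20.6 − 241) + 448·1.97·(20.6 − 10.3) = 0
-41435 c = -9090.4
c = -9090.4/-41435 ≈ 0.2194 J/(g·K)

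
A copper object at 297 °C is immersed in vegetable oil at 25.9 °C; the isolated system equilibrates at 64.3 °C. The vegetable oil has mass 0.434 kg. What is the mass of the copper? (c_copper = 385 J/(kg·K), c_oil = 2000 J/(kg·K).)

Conservation of energy gives ΣQ = 0:
m·385·(64.3 − 297) + 0.434·2000·(64.3 − 25.9) = 0
-89590 m = -33331
m = -33331/-89590 ≈ 0.372 kg

m ≈ 0.372 kg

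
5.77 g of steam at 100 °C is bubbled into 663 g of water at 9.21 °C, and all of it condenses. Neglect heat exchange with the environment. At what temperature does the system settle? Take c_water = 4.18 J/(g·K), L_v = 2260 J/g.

T_f ≈ 14.7 °C

Net heat exchanged in the isolated system is zero:
steam→water at 100 °C releases m L_v = 5.77×2260 = 13040
  condensed water 100 °C→T: 24.12(T − 100)
  original water: 2771.3(T − 9.21)
2795.5 T = 13040 + 2411.9 + 25524 = 40976
T ≈ 14.66 °C — below 100 °C, confirming all the steam condensed.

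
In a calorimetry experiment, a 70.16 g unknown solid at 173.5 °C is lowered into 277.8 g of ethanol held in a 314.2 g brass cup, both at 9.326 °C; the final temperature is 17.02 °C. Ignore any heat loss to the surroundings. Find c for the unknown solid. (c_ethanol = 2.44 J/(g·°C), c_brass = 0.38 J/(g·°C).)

Net heat exchanged in the isolated system is zero:
70.16×c×(17.02 − 173.5) + 277.8×2.44×(17.02 − 9.326) + 314.2×0.38×(17.02 − 9.326) = 0
-10979 c = -6133.9
c = -6133.9/-10979 ≈ 0.5587 J/(g·°C)

c ≈ 0.559 J/(g·°C)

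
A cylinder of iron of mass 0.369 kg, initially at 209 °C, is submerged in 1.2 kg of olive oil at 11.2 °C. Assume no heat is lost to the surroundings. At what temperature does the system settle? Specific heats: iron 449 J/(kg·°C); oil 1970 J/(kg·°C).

T_f ≈ 24.2 °C

With ΣQ=0 the equilibrium temperature is the m·c-weighted mean:
T_f = (165.68*209 + 2364*11.2) / (165.68 + 2364)
    = 61104 / 2529.7 ≈ 24.15 °C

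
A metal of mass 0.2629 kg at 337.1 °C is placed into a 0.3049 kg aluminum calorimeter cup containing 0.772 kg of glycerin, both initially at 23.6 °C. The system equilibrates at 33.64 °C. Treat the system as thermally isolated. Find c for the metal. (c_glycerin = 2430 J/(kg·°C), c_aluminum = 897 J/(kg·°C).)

Net heat exchanged in the isolated system is zero:
0.2629·c·(33.64 − 337.1) + 0.772·2430·(33.64 − 23.6) + 0.3049·897·(33.64 − 23.6) = 0
-79.78 c = -21581
c = -21581/-79.78 ≈ 270.5 J/(kg·°C)

c ≈ 271 J/(kg·°C)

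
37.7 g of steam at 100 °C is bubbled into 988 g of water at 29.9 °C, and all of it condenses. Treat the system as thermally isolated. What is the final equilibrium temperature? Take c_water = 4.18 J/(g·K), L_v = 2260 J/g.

Energy conservation, ΣQ = 0:
latent heat released on condensation: 37.7·2260 = 85202; condensed water 100 °C→T: 157.59(T − 100); water warms: 988·4.18·(T − 29.9) = 4129.8(T − 29.9)
4287.4 T = 85202 + 15759 + 123482 = 224443
T ≈ 52.35 °C, under the boiling point, so the assumption holds.

T_f ≈ 52.3 °C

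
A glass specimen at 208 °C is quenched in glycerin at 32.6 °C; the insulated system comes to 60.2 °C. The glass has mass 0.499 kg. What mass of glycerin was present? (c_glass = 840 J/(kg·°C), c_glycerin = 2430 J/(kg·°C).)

Heat lost by the glass = heat gained by the glycerin:
0.499·840·(208 − 60.2) = m·2430·(60.2 − 32.6)
67068 m = 61952  ⇒  m ≈ 0.9237 kg

m ≈ 0.924 kg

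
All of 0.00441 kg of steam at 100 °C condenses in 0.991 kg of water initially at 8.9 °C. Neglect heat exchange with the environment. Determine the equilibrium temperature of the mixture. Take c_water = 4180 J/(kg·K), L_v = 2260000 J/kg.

Energy balance with sensible and latent terms:
condense steam: −0.00441×2260000 = −9966.6; condensate cools 100→T: 0.00441×4180×(T − 100) = 18.43(T − 100); original water: 4142.4(T − 8.9)
4160.8 T = 9966.6 + 1843.4 + 36867 = 48677
T ≈ 11.70 °C (< 100 °C, so full condensation is consistent).

T_f ≈ 11.7 °C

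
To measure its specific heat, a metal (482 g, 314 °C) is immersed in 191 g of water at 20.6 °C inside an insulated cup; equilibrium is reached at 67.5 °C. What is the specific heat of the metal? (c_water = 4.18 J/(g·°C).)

c ≈ 0.315 J/(g·°C)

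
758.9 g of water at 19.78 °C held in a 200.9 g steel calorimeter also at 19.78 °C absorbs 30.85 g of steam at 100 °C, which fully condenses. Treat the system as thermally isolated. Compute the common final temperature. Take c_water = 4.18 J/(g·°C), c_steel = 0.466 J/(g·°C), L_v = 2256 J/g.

T_f ≈ 43.3 °C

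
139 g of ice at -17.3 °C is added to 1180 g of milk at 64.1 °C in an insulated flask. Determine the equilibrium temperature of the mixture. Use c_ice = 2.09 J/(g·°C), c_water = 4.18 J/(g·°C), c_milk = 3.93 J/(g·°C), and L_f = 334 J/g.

Conservation of energy gives ΣQ = 0:
warm ice to 0 °C: 139×2.09×(0 − (-17.3)) = 5025.8
  latent heat to melt: 139×334 = 46426
  warm the meltwater: 581.02 T
  milk: 4637.4(T − 64.1)
5218.4 T = 297257 − 51452 = 245806
T ≈ 47.10 °C. Since T > 0 °C, the all-ice-melts assumption holds.

T_f ≈ 47.1 °C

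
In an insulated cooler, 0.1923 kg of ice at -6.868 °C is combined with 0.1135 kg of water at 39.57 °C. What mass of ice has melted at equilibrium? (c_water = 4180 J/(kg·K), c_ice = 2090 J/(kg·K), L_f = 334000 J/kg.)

m_melted ≈ 0.0479 kg

Heat available from the water dropping to 0 °C: 0.1135·4180·39.57 = 18773 J.
Warming the ice to 0 °C takes 0.1923·2090·6.868 = 2760.3 J, leaving 16013 J for melting.
To melt every bit of ice: 0.1923·334000 = 64228 J.
16013 J < 64228 J, so only part of the ice melts and the system sits at 0 °C.
Mass melted = 16013/334000 ≈ 0.04794 kg.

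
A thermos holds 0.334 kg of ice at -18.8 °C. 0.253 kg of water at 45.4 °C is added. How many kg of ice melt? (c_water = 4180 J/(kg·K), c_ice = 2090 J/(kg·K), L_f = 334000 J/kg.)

m_melted ≈ 0.104 kg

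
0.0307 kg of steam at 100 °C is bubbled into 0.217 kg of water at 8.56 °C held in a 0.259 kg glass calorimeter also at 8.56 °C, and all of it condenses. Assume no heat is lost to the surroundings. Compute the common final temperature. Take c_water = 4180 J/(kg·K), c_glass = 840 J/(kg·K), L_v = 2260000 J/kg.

Conservation of energy gives ΣQ = 0:
condense steam: −0.0307·2260000 = −69382; condensed water 100 °C→T: 128.33(T − 100); water warms: 0.217·4180·(T − 8.56) = 907.06(T − 8.56); cup: 217.56(T − 8.56)
1252.9 T = 69382 + 12833 + 9626.7 = 91841
T ≈ 73.30 °C, under the boiling point, so the assumption holds.

T_f ≈ 73.3 °C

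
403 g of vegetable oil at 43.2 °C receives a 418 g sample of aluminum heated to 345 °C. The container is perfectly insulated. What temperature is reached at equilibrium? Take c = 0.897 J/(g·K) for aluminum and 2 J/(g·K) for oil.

T_f = Σ m_i c_i T_i / Σ m_i c_i:
T_f = (374.95*345 + 806*43.2) / (374.95 + 806)
    = 164176 / 1180.9 ≈ 139.02 °C

T_f ≈ 139.0 °C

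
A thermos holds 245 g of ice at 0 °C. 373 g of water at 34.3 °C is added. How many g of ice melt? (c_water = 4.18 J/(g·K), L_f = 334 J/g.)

Heat available from the water dropping to 0 °C: 373·4.18·34.3 = 53479 J.
Fully melting the ice requires m_ice L_f = 245·334 = 81830 J.
53479 J < 81830 J, so only part of the ice melts and the system sits at 0 °C.
m_melt = 53479 / L_f = 160.1 g.

m_melted ≈ 160 g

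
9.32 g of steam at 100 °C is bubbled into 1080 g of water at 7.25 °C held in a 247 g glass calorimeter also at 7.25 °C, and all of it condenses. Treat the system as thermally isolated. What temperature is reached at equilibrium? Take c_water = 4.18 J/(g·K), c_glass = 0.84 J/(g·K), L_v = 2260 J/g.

T_f ≈ 12.4 °C

Heat gained plus heat lost sum to zero:
condense steam: −9.32·2260 = −21063
  condensate cools 100→T: 9.32·4.18·(T − 100) = 38.96(T − 100)
  water warms: 1080·4.18·(T − 7.25) = 4514.4(T − 7.25)
  glass cup: 247·0.84·(T − 7.25) = 207.48(T − 7.25)
4760.8 T = 21063 + 3895.8 + 34234 = 59193
T ≈ 12.43 °C — below 100 °C, confirming all the steam condensed.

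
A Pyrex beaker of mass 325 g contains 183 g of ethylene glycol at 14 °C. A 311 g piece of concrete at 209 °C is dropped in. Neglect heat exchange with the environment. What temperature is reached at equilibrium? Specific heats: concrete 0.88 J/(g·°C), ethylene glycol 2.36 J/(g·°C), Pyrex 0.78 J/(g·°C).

With ΣQ=0 the equilibrium temperature is the m·c-weighted mean:
T_f = (273.68·209 + 431.88·14 + 253.5·14) / (273.68 + 431.88 + 253.5)
    = 66794 / 959.06 ≈ 69.65 °C

T_f ≈ 69.6 °C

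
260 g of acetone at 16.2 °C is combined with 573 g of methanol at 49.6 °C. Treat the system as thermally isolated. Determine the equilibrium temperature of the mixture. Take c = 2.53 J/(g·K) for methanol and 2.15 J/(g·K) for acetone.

T_f ≈ 40.3 °C

T_f is the heat-capacity-weighted average of the initial temperatures:
T_f = (1449.7*49.6 + 559*16.2) / (1449.7 + 559)
    = 80960 / 2008.7 ≈ 40.31 °C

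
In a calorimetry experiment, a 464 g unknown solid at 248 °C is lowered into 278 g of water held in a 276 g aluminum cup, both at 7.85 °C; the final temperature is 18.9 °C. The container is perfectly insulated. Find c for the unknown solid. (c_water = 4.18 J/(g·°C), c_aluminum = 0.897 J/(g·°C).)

Energy conservation, ΣQ = 0:
464·c·(18.9 − 248) + 278·4.18·(18.9 − 7.85) + 276·0.897·(18.9 − 7.85) = 0
-106302 c = -15576
c = -15576/-106302 ≈ 0.1465 J/(g·°C)

c ≈ 0.147 J/(g·°C)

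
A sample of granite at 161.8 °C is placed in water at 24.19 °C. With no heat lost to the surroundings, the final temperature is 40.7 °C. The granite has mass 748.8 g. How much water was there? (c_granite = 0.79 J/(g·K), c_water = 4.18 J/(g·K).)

|Q_granite| = |Q_water|:
748.8×0.79×(161.8 − 40.7) = m×4.18×(40.7 − 24.19)
69.01 m = 71637  ⇒  m ≈ 1038 g

m ≈ 1040 g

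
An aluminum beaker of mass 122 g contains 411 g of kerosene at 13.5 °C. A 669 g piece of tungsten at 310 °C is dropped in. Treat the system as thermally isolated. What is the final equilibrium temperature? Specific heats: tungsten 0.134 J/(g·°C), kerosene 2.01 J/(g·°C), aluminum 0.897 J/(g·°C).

Energy conservation, ΣQ = 0:
669*0.134*(T − 310) + 411*2.01*(T − 13.5) + 122*0.897*(T − 13.5) = 0
89.65(T − 310) + 826.11(T − 13.5) + 109.43(T − 13.5) = 0
(89.65 + 826.11 + 109.43) T = 89.65*310 + 826.11*13.5 + 109.43*13.5
T = 40420 / 1025.2 = 39.4 °C

T_f ≈ 39.4 °C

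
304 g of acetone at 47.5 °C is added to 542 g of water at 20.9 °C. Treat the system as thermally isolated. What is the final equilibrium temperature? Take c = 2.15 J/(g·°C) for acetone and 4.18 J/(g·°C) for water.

Setting the total heat transfer to zero:
304*2.15*(T − 47.5) + 542*4.18*(T − 20.9) = 0
653.6(T − 47.5) + 2265.6(T − 20.9) = 0
(653.6 + 2265.6) T = 653.6*47.5 + 2265.6*20.9
T = 78396 / 2919.2 = 26.9 °C

T_f ≈ 26.9 °C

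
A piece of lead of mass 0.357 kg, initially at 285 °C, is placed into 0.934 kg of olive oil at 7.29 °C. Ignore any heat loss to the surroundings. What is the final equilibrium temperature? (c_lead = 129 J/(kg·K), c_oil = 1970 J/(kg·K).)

T_f ≈ 14.1 °C

With ΣQ=0 the equilibrium temperature is the m·c-weighted mean:
T_f = (46.05×285 + 1840×7.29) / (46.05 + 1840)
    = 26539 / 1886 ≈ 14.07 °C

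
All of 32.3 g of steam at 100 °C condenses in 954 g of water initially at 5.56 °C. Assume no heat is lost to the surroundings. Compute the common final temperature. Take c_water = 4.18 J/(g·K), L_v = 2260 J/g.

T_f ≈ 26.4 °C

Setting the total heat transfer to zero:
condense steam: −32.3·2260 = −72998; condensed water 100 °C→T: 135.01(T − 100); water warms: 954·4.18·(T − 5.56) = 3987.7(T − 5.56)
4122.7 T = 72998 + 13501 + 22172 = 108671
T ≈ 26.36 °C — below 100 °C, confirming all the steam condensed.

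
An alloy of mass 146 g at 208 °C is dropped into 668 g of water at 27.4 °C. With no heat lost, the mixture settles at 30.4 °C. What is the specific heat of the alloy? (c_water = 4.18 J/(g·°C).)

m_s c (T_s − T_f) = m_water c_water (T_f − T_0):
146×c×(208 − 30.4) = 668×4.18×(30.4 − 27.4)
25930 c = 8376.7  ⇒  c ≈ 0.3231 J/(g·°C)

c ≈ 0.323 J/(g·°C)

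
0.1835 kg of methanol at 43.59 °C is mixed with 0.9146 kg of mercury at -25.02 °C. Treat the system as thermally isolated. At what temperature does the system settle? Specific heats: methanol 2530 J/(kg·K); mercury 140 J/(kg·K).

T_f ≈ 28.8 °C

T_f is the heat-capacity-weighted average of the initial temperatures:
T_f = (464.25×43.59 + 128.04×(-25.02)) / (464.25 + 128.04)
    = 17033 / 592.3 ≈ 28.76 °C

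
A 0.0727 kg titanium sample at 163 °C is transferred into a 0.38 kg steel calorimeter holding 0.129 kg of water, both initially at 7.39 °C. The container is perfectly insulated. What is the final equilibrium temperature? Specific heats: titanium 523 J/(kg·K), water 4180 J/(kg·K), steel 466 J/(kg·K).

With ΣQ=0 the equilibrium temperature is the m·c-weighted mean:
T_f = (38.02·163 + 539.22·7.39 + 177.08·7.39) / (38.02 + 539.22 + 177.08)
    = 11491 / 754.32 ≈ 15.23 °C

T_f ≈ 15.2 °C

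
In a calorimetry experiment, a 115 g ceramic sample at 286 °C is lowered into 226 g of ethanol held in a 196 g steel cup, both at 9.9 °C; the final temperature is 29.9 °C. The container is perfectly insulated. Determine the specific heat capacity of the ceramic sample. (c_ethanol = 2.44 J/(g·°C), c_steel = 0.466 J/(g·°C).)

c ≈ 0.436 J/(g·°C)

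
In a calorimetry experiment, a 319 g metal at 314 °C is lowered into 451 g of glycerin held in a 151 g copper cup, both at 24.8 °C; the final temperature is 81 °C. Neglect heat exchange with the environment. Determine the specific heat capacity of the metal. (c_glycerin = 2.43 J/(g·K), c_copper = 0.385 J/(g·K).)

c ≈ 0.873 J/(g·K)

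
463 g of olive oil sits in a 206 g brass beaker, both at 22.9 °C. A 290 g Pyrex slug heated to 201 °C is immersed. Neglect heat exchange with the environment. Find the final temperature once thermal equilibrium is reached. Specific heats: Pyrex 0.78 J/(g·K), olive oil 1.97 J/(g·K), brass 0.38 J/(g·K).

Energy conservation, ΣQ = 0:
290·0.78·(T − 201) + 463·1.97·(T − 22.9) + 206·0.38·(T − 22.9) = 0
1216.6 T = 68146
T ≈ 56.01 °C

T_f ≈ 56.0 °C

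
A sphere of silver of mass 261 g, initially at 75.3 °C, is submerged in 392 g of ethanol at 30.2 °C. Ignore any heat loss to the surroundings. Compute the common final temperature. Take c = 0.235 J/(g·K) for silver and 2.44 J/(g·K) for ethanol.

T_f ≈ 32.9 °C

Energy conservation, ΣQ = 0:
261*0.235*(T − 75.3) + 392*2.44*(T − 30.2) = 0
1017.8 T = 33504
T = 33504 / 1017.8 = 32.9 °C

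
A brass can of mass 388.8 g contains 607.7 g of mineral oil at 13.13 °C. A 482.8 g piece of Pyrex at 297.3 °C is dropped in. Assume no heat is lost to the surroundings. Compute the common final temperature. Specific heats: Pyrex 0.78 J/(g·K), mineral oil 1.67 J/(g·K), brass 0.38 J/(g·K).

T_f ≈ 82.7 °C

Conservation of energy gives ΣQ = 0:
482.8·0.78·(T − 297.3) + 607.7·1.67·(T − 13.13) + 388.8·0.38·(T − 13.13) = 0
376.58(T − 297.3) + 1014.9(T − 13.13) + 147.74(T − 13.13) = 0
1539.2 T = 127223
T = 127223 / 1539.2 = 82.7 °C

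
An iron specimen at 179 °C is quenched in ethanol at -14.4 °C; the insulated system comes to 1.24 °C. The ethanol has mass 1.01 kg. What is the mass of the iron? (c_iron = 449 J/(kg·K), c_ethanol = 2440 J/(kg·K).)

Let T be the final temperature. ΣQ_i = 0:
m·449·(1.24 − 179) + 1.01·2440·(1.24 − (-14.4)) = 0
-79814 m = -38543
m = -38543/-79814 ≈ 0.4829 kg

m ≈ 0.483 kg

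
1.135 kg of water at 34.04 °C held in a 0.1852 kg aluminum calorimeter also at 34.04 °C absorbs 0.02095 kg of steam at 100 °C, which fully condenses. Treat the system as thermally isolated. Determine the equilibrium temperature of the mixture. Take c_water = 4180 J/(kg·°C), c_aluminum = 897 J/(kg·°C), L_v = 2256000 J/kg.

Taking heat into each body as positive, Σ m c ΔT = 0:
steam→water at 100 °C releases m L_v = 0.02095·2256000 = 47263
  condensate cools 100→T: 0.02095·4180·(T − 100) = 87.57(T − 100)
  water warms: 1.135·4180·(T − 34.04) = 4744.3(T − 34.04)
  aluminum cup: 0.1852·897·(T − 34.04) = 166.12(T − 34.04)
4998 T = 47263 + 8757.1 + 167151 = 223171
T ≈ 44.65 °C — below 100 °C, confirming all the steam condensed.

T_f ≈ 44.7 °C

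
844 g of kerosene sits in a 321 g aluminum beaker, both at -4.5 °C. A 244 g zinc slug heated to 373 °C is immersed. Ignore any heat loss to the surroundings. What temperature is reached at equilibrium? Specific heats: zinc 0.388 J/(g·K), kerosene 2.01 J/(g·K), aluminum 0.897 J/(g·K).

Net heat exchanged in the isolated system is zero:
244·0.388·(T − 373) + 844·2.01·(T − (-4.5)) + 321·0.897·(T − (-4.5)) = 0
94.67(T − 373) + 1696.4(T − (-4.5)) + 287.94(T − (-4.5)) = 0
(94.67 + 1696.4 + 287.94) T = 94.67·373 + 1696.4·(-4.5) + 287.94·(-4.5)
T = 26383 / 2079 = 12.7 °C

T_f ≈ 12.7 °C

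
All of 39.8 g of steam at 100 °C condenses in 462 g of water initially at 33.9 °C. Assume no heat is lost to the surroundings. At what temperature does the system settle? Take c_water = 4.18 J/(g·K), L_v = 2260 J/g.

T_f ≈ 82.0 °C

Energy balance with sensible and latent terms:
condense steam: −39.8·2260 = −89948; condensate cools 100→T: 39.8·4.18·(T − 100) = 166.36(T − 100); water warms: 462·4.18·(T − 33.9) = 1931.2(T − 33.9)
2097.5 T = 89948 + 16636 + 65466 = 172051
T ≈ 82.03 °C, under the boiling point, so the assumption holds.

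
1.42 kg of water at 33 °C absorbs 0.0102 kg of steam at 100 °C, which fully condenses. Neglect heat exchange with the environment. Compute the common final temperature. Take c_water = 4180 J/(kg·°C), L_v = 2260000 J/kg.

T_f ≈ 37.3 °C

Net heat exchanged in the isolated system is zero:
latent heat released on condensation: 0.0102·2260000 = 23052
  condensate cools 100→T: 0.0102·4180·(T − 100) = 42.64(T − 100)
  original water: 5935.6(T − 33)
5978.2 T = 23052 + 4263.6 + 195875 = 223190
T ≈ 37.33 °C — below 100 °C, confirming all the steam condensed.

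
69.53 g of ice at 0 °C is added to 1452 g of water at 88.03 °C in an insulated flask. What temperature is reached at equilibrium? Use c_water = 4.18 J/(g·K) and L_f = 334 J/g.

T_f ≈ 80.4 °C

Energy conservation, ΣQ = 0:
melt ice: 69.53·334 = 23223; warm the meltwater: 290.64 T; water: 6069.4(T − 88.03)
6360 T = 534286 − 23223 = 511063
T ≈ 80.36 °C. Since T > 0 °C, the all-ice-melts assumption holds.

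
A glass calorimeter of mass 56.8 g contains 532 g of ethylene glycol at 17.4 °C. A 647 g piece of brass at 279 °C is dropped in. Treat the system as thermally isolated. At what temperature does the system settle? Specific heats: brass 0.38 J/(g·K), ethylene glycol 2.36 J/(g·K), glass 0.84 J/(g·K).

T_f ≈ 58.9 °C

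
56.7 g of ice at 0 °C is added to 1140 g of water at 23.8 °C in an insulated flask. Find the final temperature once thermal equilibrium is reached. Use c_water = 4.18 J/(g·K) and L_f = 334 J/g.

T_f ≈ 18.9 °C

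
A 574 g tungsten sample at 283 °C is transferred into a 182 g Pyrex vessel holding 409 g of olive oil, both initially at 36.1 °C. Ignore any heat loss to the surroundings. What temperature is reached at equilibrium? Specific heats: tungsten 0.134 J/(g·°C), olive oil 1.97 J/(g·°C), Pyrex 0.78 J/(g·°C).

T_f ≈ 54.6 °C

Energy conservation, ΣQ = 0:
574·0.134·(T − 283) + 409·1.97·(T − 36.1) + 182·0.78·(T − 36.1) = 0
76.92(T − 283) + 805.73(T − 36.1) + 141.96(T − 36.1) = 0
(76.92 + 805.73 + 141.96) T = 76.92·283 + 805.73·36.1 + 141.96·36.1
T ≈ 54.63 °C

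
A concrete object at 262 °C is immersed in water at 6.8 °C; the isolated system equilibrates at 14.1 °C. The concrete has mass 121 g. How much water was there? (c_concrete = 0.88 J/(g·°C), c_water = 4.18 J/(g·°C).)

m ≈ 865 g

Taking heat into each body as positive, Σ m c ΔT = 0:
121×0.88×(14.1 − 262) + m×4.18×(14.1 − 6.8) = 0
30.51 m = 26396
m = 26396/30.51 ≈ 865.1 g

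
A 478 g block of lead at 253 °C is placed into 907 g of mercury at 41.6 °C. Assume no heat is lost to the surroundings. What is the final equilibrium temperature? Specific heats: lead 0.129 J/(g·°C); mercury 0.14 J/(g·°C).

T_f ≈ 110.7 °C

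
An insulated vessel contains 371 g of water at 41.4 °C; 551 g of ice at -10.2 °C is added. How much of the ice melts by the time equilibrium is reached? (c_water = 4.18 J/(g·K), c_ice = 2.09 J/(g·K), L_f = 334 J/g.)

m_melted ≈ 157 g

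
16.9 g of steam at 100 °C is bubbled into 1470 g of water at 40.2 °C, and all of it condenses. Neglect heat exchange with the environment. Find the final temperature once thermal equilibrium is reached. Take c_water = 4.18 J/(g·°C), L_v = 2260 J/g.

T_f ≈ 47.0 °C

Let T be the final temperature. ΣQ_i = 0:
steam→water at 100 °C releases m L_v = 16.9×2260 = 38194
  condensed water 100 °C→T: 70.64(T − 100)
  original water: 6144.6(T − 40.2)
6215.2 T = 38194 + 7064.2 + 247013 = 292271
T ≈ 47.02 °C, under the boiling point, so the assumption holds.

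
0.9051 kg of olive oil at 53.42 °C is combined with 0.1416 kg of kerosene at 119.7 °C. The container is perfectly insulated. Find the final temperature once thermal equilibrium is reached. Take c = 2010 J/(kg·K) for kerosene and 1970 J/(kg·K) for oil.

Let T be the final temperature. ΣQ_i = 0:
0.1416×2010×(T − 119.7) + 0.9051×1970×(T − 53.42) = 0
284.62(T − 119.7) + 1783(T − 53.42) = 0
(284.62 + 1783) T = 284.62×119.7 + 1783×53.42
T = 129319 / 2067.7 = 62.5 °C

T_f ≈ 62.5 °C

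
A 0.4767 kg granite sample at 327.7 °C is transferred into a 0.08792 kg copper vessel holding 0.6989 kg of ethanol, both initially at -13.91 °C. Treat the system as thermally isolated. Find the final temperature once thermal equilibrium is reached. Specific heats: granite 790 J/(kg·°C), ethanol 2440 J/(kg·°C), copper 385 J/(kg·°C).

Energy conservation, ΣQ = 0:
0.4767×790×(T − 327.7) + 0.6989×2440×(T − (-13.91)) + 0.08792×385×(T − (-13.91)) = 0
376.59(T − 327.7) + 1705.3(T − (-13.91)) + 33.85(T − (-13.91)) = 0
(376.59 + 1705.3 + 33.85) T = 376.59×327.7 + 1705.3×(-13.91) + 33.85×(-13.91)
T ≈ 46.89 °C

T_f ≈ 46.9 °C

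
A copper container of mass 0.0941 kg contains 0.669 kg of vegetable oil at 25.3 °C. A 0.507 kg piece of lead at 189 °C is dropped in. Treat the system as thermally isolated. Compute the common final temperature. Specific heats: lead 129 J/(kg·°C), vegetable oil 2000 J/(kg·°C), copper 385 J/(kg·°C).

T_f is the heat-capacity-weighted average of the initial temperatures:
T_f = (65.4×189 + 1338×25.3 + 36.23×25.3) / (65.4 + 1338 + 36.23)
    = 47129 / 1439.6 ≈ 32.74 °C

T_f ≈ 32.7 °C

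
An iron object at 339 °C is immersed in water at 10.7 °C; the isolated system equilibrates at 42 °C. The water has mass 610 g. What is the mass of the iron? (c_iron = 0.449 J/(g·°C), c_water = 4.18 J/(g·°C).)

|Q_iron| = |Q_water|:
m×0.449×(339 − 42) = 610×4.18×(42 − 10.7)
133.35 m = 79809  ⇒  m ≈ 598.5 g

m ≈ 598 g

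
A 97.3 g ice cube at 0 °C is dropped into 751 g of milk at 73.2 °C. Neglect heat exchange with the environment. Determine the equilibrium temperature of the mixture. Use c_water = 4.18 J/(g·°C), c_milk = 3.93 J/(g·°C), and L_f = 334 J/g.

T_f ≈ 54.7 °C

Net heat exchanged in the isolated system is zero:
latent heat to melt: 97.3·334 = 32498; warm the meltwater: 406.71 T; milk: 2951.4(T − 73.2)
3358.1 T = 216045 − 32498 = 183546
T ≈ 54.66 °C. Since T > 0 °C, the all-ice-melts assumption holds.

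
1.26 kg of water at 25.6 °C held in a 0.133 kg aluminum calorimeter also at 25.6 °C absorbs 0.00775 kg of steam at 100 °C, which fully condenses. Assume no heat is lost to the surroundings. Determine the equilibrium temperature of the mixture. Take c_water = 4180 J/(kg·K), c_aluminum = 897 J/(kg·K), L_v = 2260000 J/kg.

T_f ≈ 29.3 °C

Energy balance with sensible and latent terms:
steam→water at 100 °C releases m L_v = 0.00775·2260000 = 17515; condensed water 100 °C→T: 32.4(T − 100); water warms: 1.26·4180·(T − 25.6) = 5266.8(T − 25.6); cup: 119.3(T − 25.6)
5418.5 T = 17515 + 3239.5 + 137884 = 158639
T ≈ 29.28 °C (< 100 °C, so full condensation is consistent).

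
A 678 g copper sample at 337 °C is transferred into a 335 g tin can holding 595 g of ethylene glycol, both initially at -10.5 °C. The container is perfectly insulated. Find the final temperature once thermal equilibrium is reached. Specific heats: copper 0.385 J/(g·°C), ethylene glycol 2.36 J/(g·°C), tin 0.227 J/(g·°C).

T_f ≈ 41.6 °C

Let T be the final temperature. ΣQ_i = 0:
678*0.385*(T − 337) + 595*2.36*(T − (-10.5)) + 335*0.227*(T − (-10.5)) = 0
261.03(T − 337) + 1404.2(T − (-10.5)) + 76.05(T − (-10.5)) = 0
(261.03 + 1404.2 + 76.05) T = 261.03*337 + 1404.2*(-10.5) + 76.05*(-10.5)
T ≈ 41.59 °C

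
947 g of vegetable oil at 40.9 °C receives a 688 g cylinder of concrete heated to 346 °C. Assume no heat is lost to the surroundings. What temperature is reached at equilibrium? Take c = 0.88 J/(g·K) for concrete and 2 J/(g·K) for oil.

T_f ≈ 114.8 °C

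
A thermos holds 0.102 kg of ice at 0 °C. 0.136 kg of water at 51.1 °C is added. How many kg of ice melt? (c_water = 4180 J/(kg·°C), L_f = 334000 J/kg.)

m_melted ≈ 0.087 kg

Heat available from the water dropping to 0 °C: 0.136×4180×51.1 = 29049 J.
Fully melting the ice requires m_ice L_f = 0.102×334000 = 34068 J.
That's not enough to melt it all — equilibrium is at 0 °C with ice remaining.
m_melt = 29049 / L_f = 0.08697 kg.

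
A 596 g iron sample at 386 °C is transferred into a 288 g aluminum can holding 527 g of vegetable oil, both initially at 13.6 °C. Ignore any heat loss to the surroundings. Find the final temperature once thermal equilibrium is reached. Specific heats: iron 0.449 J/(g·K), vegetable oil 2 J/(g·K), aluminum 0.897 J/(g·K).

Net heat exchanged in the isolated system is zero:
596*0.449*(T − 386) + 527*2*(T − 13.6) + 288*0.897*(T − 13.6) = 0
1579.9 T = 121143
T = 121143 / 1579.9 = 76.7 °C

T_f ≈ 76.7 °C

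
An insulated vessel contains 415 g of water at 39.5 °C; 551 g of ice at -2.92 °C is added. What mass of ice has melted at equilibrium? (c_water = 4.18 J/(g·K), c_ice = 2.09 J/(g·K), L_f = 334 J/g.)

Heat available from the water dropping to 0 °C: 415×4.18×39.5 = 68521 J.
Warming the ice to 0 °C takes 551×2.09×2.92 = 3362.6 J, leaving 65158 J for melting.
Melting all 551 g of ice would need 551×334 = 184034 J.
65158 J < 184034 J, so only part of the ice melts and the system sits at 0 °C.
m_melt = 65158 / L_f = 195.1 g.

m_melted ≈ 195 g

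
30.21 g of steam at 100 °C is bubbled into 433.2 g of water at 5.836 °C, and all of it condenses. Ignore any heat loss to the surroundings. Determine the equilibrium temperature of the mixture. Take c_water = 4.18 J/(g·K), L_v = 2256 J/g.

T_f ≈ 47.2 °C

Energy balance with sensible and latent terms:
latent heat released on condensation: 30.21·2256 = 68154
  condensed water 100 °C→T: 126.28(T − 100)
  original water: 1810.8(T − 5.836)
1937.1 T = 68154 + 12628 + 10568 = 91349
T ≈ 47.16 °C, under the boiling point, so the assumption holds.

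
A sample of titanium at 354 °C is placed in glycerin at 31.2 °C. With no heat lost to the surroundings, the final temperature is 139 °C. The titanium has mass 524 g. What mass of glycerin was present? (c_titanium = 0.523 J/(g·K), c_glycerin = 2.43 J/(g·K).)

m ≈ 225 g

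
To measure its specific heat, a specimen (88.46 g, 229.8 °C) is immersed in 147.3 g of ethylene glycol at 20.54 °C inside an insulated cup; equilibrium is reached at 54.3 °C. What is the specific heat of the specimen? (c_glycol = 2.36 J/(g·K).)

c ≈ 0.756 J/(g·K)

Heat gained plus heat lost sum to zero:
88.46×c×(54.3 − 229.8) + 147.3×2.36×(54.3 − 20.54) = 0
-15525 c = -11736
c = -11736/-15525 ≈ 0.756 J/(g·K)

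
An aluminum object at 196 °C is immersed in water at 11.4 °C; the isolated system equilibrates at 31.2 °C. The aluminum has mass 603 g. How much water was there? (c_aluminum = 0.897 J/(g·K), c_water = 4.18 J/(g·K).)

m ≈ 1080 g

Heat lost by the aluminum = heat gained by the water:
603×0.897×(196 − 31.2) = m×4.18×(31.2 − 11.4)
82.76 m = 89139  ⇒  m ≈ 1077 g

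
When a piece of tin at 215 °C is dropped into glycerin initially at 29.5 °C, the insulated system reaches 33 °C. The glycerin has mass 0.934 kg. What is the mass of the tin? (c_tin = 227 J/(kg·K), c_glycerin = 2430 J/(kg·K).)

m ≈ 0.192 kg

Conservation of energy gives ΣQ = 0:
m×227×(33 − 215) + 0.934×2430×(33 − 29.5) = 0
-41314 m = -7943.7
m = -7943.7/-41314 ≈ 0.1923 kg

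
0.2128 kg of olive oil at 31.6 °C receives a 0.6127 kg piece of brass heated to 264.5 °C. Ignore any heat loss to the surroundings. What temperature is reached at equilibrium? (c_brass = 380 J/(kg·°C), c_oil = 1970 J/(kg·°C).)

T_f ≈ 114.8 °C

T_f is the heat-capacity-weighted average of the initial temperatures:
T_f = (232.83·264.5 + 419.22·31.6) / (232.83 + 419.22)
    = 74830 / 652.04 ≈ 114.76 °C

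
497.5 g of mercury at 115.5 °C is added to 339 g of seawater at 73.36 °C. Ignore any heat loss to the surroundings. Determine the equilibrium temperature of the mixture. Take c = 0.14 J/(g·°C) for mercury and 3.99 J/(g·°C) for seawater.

Heat gained plus heat lost sum to zero:
497.5*0.14*(T − 115.5) + 339*3.99*(T − 73.36) = 0
1422.3 T = 107272
T ≈ 75.42 °C

T_f ≈ 75.4 °C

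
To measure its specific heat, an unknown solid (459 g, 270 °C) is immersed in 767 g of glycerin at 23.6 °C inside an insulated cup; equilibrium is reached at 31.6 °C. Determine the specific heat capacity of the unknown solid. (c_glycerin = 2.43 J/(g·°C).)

c ≈ 0.136 J/(g·°C)

Let T be the final temperature. ΣQ_i = 0:
459·c·(31.6 − 270) + 767·2.43·(31.6 − 23.6) = 0
-109426 c = -14910
c = -14910/-109426 ≈ 0.1363 J/(g·°C)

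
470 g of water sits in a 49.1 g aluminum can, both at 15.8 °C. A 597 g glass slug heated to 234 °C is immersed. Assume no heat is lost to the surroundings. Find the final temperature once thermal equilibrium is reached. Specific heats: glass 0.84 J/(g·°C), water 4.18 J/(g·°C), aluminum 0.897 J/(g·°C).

Conservation of energy gives ΣQ = 0:
597*0.84*(T − 234) + 470*4.18*(T − 15.8) + 49.1*0.897*(T − 15.8) = 0
501.48(T − 234) + 1964.6(T − 15.8) + 44.04(T − 15.8) = 0
2510.1 T = 149083
T ≈ 59.39 °C

T_f ≈ 59.4 °C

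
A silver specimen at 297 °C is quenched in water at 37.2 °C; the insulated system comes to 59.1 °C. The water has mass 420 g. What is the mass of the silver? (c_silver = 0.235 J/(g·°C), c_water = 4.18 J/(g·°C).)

m ≈ 688 g

|Q_silver| = |Q_water|:
m·0.235·(297 − 59.1) = 420·4.18·(59.1 − 37.2)
55.91 m = 38448  ⇒  m ≈ 687.7 g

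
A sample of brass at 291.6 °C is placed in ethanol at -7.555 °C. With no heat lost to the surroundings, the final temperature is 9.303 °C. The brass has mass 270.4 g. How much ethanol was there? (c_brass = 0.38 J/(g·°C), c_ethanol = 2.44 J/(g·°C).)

m ≈ 705 g

Heat lost by the brass = heat gained by the ethanol:
270.4·0.38·(291.6 − 9.303) = m·2.44·(9.303 − (-7.555))
41.13 m = 29007  ⇒  m ≈ 705.2 g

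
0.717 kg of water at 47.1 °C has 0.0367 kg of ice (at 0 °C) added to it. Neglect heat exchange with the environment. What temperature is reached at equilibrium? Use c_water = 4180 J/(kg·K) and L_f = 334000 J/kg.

T_f ≈ 40.9 °C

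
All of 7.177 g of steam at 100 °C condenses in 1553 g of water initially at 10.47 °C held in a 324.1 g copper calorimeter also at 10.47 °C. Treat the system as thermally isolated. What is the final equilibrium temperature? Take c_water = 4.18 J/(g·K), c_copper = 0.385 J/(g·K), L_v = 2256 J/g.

Energy conservation, ΣQ = 0:
condense steam: −7.177·2256 = −16191
  condensed water 100 °C→T: 30(T − 100)
  original water: 6491.5(T − 10.47)
  cup: 124.78(T − 10.47)
6646.3 T = 16191 + 3000 + 69273 = 88464
T ≈ 13.31 °C — below 100 °C, confirming all the steam condensed.

T_f ≈ 13.3 °C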